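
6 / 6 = 1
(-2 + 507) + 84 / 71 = 506.18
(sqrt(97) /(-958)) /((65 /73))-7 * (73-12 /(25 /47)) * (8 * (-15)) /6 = 35308 /5-73 * sqrt(97) /62270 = 7061.59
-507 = -507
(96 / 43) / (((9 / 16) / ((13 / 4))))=1664 / 129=12.90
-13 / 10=-1.30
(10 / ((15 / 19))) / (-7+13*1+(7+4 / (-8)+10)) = 76 / 135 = 0.56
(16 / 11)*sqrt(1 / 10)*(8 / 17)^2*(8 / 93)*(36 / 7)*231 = 10.41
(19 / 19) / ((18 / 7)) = 7 / 18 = 0.39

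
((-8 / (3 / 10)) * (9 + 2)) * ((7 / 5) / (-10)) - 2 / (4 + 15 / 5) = 4282 / 105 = 40.78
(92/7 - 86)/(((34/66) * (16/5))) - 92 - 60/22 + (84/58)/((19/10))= -46894207/339416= -138.16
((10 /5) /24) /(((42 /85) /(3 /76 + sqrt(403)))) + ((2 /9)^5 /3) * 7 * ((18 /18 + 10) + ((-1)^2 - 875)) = -817716707 /753937632 + 85 * sqrt(403) /504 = 2.30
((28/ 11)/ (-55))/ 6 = -14/ 1815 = -0.01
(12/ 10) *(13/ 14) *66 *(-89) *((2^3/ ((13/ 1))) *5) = -140976/ 7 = -20139.43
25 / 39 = 0.64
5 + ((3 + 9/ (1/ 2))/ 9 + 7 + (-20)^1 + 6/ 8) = -59/ 12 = -4.92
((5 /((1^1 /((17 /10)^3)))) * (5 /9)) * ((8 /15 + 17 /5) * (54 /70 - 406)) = -4111183661 /189000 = -21752.29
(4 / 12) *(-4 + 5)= 0.33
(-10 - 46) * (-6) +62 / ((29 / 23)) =11170 / 29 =385.17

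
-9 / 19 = -0.47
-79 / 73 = -1.08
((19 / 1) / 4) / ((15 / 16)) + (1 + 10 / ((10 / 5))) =166 / 15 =11.07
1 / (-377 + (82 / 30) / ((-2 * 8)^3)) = -61440 / 23162921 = -0.00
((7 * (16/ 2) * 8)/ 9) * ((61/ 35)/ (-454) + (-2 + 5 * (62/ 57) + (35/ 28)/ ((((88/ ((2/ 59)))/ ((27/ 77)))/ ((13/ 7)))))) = 4975307086868/ 29097029115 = 170.99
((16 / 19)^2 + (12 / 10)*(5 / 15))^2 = 4008004 / 3258025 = 1.23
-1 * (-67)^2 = -4489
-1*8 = -8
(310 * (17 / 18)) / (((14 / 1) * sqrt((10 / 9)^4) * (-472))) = -4743 / 132160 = -0.04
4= 4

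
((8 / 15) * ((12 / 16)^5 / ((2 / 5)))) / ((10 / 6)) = 243 / 1280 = 0.19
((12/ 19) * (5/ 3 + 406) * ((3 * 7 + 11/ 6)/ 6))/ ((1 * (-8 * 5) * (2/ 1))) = -167551/ 13680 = -12.25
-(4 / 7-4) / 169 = 24 / 1183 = 0.02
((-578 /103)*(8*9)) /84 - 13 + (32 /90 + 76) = 1899511 /32445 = 58.55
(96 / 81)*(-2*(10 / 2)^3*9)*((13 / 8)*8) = -104000 / 3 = -34666.67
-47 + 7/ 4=-181/ 4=-45.25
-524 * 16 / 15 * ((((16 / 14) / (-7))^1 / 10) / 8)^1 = 4192 / 3675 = 1.14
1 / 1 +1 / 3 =4 / 3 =1.33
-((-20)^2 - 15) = -385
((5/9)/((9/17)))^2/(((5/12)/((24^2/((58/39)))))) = 2404480/2349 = 1023.62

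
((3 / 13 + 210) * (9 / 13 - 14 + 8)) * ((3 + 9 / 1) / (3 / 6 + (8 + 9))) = -4525848 / 5915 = -765.15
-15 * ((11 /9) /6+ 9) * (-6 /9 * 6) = 4970 /9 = 552.22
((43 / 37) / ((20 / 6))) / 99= 43 / 12210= 0.00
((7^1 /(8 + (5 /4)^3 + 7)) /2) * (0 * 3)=0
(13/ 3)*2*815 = 21190/ 3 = 7063.33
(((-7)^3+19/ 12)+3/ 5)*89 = -30332.68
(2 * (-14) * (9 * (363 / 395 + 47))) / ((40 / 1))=-596232 / 1975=-301.89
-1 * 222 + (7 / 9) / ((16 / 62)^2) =-210.32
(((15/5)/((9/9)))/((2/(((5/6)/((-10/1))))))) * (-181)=181/8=22.62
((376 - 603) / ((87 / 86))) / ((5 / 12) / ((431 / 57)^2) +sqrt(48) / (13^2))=747806878461841640 / 744256535244387 - 7286182880555992192 * sqrt(3) / 2232769605733161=-4647.42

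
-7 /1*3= -21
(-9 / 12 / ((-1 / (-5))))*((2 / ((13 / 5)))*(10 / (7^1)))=-375 / 91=-4.12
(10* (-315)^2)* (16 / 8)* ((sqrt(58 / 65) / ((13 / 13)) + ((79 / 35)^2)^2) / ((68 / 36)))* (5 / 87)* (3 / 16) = 4465125* sqrt(3770) / 25636 + 28394609049 / 96628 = 304549.22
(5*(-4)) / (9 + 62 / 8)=-80 / 67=-1.19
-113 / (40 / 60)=-339 / 2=-169.50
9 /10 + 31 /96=587 /480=1.22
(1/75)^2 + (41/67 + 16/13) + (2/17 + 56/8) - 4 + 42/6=996185432/83289375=11.96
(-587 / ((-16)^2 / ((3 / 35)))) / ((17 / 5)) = -1761 / 30464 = -0.06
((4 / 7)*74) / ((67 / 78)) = 23088 / 469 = 49.23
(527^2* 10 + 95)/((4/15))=41660775/4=10415193.75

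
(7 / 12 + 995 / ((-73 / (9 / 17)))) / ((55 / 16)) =-395092 / 204765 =-1.93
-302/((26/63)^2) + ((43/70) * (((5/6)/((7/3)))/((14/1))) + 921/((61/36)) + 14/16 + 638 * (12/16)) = -5305405375/7071974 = -750.20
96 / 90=16 / 15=1.07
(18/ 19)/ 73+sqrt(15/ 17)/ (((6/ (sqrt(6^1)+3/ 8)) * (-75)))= -sqrt(170)/ 2550 - sqrt(255)/ 20400+18/ 1387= 0.01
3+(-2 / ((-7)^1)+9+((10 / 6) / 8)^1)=2099 / 168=12.49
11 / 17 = 0.65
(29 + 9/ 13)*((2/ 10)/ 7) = 386/ 455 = 0.85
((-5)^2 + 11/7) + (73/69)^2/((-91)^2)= 1047606247/39425841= 26.57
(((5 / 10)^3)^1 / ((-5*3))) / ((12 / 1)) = -1 / 1440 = -0.00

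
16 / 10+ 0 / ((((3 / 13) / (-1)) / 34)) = 8 / 5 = 1.60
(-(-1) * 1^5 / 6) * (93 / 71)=31 / 142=0.22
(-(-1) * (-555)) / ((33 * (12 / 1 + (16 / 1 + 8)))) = -185 / 396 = -0.47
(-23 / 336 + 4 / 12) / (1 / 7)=89 / 48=1.85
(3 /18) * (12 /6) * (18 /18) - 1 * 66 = -197 /3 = -65.67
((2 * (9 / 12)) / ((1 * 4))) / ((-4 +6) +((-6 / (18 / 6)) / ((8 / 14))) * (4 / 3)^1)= -9 / 64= -0.14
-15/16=-0.94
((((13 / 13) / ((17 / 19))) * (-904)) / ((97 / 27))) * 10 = -2812.32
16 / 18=8 / 9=0.89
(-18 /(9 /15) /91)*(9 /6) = -45 /91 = -0.49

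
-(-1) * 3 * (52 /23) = 156 /23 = 6.78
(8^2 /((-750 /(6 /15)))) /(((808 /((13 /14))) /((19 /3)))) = -988 /3976875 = -0.00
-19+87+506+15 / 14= 8051 / 14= 575.07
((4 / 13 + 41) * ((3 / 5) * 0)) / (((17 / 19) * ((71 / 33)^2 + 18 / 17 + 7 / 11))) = 0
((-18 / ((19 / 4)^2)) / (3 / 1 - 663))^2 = 576 / 394221025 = 0.00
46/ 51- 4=-158/ 51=-3.10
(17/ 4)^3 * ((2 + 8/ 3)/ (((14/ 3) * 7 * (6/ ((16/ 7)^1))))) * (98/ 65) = 4913/ 780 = 6.30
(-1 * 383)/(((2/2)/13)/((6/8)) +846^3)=-0.00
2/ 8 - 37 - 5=-41.75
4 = 4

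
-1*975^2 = -950625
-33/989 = -0.03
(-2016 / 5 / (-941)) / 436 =504 / 512845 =0.00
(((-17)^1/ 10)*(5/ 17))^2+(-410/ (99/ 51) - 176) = -51079/ 132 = -386.96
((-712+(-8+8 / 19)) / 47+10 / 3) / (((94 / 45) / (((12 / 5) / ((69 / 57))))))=-11.37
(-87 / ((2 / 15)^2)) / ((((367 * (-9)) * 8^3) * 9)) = 725 / 2254848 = 0.00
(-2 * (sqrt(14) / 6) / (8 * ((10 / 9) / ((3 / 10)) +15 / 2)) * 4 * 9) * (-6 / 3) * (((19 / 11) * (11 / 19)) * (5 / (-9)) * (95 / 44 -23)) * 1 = 8253 * sqrt(14) / 2662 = 11.60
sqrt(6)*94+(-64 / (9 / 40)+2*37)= -1894 / 9+94*sqrt(6)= 19.81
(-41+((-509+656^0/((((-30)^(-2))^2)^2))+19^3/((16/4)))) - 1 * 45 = 2624400004479/4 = 656100001119.75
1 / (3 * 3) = 1 / 9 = 0.11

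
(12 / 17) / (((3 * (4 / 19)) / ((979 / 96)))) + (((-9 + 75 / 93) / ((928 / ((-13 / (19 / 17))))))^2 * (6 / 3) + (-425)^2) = 344042461014681583 / 1904612942208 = 180636.42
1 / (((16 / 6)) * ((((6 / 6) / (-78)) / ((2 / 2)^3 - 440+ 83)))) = 10413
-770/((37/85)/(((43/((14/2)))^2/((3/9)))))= -51864450/259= -200248.84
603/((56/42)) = 1809/4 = 452.25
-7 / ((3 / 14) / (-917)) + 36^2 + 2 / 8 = 375019 / 12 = 31251.58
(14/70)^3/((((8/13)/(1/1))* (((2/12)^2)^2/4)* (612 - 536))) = 2106/2375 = 0.89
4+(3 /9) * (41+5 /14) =249 /14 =17.79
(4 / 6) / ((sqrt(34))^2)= 1 / 51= 0.02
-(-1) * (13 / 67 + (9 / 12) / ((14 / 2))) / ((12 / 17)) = 9605 / 22512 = 0.43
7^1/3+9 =34/3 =11.33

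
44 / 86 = 22 / 43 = 0.51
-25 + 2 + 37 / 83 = -1872 / 83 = -22.55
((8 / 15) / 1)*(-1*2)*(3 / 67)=-16 / 335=-0.05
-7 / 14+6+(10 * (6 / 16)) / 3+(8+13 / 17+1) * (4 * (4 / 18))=9443 / 612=15.43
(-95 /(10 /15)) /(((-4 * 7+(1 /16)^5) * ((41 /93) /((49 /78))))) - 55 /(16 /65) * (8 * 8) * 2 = -149148805964280 /5216315897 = -28592.75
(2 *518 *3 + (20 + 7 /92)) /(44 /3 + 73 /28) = 6043443 /33373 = 181.09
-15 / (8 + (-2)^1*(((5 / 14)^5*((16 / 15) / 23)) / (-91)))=-1582967295 / 844249849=-1.87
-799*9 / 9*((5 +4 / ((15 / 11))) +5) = -10333.73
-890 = -890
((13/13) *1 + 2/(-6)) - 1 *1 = -0.33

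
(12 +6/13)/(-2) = -6.23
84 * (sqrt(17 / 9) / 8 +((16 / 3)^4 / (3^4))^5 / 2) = 7 * sqrt(17) / 2 +16924961474604808445886464 / 4052555153018976267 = 4176382.39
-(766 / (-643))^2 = -586756 / 413449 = -1.42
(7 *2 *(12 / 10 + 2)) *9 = 2016 / 5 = 403.20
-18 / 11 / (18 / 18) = -18 / 11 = -1.64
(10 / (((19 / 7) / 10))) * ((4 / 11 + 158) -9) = 1150100 / 209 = 5502.87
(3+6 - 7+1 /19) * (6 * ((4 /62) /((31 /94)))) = 43992 /18259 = 2.41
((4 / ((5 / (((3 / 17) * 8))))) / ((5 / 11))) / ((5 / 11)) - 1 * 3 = 5241 / 2125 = 2.47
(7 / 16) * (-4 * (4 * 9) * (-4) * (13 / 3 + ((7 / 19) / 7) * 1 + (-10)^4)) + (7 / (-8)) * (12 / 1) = 95801601 / 38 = 2521094.76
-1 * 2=-2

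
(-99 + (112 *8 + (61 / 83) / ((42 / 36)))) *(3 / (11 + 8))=1390269 / 11039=125.94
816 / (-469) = -816 / 469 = -1.74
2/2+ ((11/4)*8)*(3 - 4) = -21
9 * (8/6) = 12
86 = 86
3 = 3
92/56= 1.64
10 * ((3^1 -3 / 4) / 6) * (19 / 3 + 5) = 85 / 2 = 42.50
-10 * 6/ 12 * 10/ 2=-25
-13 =-13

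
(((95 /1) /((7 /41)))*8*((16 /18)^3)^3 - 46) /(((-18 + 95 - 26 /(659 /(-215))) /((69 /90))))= 13.42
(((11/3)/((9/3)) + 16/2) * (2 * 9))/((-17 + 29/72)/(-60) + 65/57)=2725056/23261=117.15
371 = 371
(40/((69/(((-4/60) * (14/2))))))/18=-0.02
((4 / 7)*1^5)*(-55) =-220 / 7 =-31.43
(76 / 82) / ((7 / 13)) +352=101518 / 287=353.72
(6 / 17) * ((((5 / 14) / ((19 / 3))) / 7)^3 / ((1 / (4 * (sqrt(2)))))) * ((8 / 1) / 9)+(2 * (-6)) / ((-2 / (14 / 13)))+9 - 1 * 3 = 9000 * sqrt(2) / 13718226347+162 / 13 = 12.46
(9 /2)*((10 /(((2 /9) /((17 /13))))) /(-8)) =-33.10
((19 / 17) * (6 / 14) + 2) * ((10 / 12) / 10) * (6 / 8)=295 / 1904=0.15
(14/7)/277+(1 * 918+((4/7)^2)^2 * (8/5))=3053294736/3325385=918.18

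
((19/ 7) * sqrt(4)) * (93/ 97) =3534/ 679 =5.20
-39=-39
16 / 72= 2 / 9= 0.22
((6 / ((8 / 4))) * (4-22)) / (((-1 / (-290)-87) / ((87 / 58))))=23490 / 25229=0.93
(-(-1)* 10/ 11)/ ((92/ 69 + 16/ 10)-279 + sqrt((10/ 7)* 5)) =-4348050/ 1320263087-11250* sqrt(14)/ 1320263087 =-0.00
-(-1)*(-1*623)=-623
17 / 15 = 1.13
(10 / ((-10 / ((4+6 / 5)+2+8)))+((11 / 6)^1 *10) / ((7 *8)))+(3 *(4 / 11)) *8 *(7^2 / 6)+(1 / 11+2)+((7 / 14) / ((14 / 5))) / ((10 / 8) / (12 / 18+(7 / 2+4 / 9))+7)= 93229357 / 1593240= 58.52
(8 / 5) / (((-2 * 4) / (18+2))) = -4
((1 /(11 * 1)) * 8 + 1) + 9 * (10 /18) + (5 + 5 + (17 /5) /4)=3867 /220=17.58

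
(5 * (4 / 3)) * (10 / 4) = 50 / 3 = 16.67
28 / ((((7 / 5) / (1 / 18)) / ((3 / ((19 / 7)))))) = 1.23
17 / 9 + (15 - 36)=-172 / 9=-19.11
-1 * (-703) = 703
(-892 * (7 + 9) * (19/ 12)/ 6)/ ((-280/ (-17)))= -228.66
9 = 9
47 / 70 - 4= -233 / 70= -3.33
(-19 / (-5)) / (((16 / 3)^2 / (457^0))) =171 / 1280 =0.13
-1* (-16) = 16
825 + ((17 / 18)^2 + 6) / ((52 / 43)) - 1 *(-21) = 14349427 / 16848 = 851.70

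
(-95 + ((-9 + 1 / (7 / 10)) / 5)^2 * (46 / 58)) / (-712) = 827567 / 6323450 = 0.13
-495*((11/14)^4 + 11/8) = -33394185/38416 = -869.28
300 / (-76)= -75 / 19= -3.95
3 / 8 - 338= -2701 / 8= -337.62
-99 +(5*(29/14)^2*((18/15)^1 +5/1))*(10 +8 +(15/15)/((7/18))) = 904599/343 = 2637.31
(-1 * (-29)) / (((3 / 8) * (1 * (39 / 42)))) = 83.28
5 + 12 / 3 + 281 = 290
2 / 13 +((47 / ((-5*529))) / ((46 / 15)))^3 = 28818406141535 / 187319876792152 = 0.15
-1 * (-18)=18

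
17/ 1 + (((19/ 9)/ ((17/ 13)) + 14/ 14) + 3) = 3460/ 153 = 22.61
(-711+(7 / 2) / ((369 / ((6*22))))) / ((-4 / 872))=19031182 / 123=154725.06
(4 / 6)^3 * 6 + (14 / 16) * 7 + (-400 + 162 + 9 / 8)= -8243 / 36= -228.97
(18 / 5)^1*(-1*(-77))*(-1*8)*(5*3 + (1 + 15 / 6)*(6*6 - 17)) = -903672 / 5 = -180734.40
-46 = -46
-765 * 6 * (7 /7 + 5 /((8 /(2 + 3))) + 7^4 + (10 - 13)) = -44103015 /4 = -11025753.75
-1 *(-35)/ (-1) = -35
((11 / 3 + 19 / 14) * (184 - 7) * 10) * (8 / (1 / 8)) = 3983680 / 7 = 569097.14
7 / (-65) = -7 / 65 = -0.11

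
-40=-40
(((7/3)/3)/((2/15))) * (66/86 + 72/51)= 18585/1462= 12.71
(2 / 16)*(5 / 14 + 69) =8.67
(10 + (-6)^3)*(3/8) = -309/4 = -77.25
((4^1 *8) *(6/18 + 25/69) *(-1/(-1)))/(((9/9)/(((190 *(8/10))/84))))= 40.28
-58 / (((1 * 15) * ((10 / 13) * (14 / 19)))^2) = -1769261 / 2205000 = -0.80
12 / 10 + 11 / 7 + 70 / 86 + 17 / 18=122713 / 27090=4.53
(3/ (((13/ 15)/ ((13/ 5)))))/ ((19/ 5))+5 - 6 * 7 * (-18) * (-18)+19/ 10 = -2583759/ 190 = -13598.73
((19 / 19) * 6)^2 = 36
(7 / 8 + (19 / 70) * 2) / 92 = 397 / 25760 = 0.02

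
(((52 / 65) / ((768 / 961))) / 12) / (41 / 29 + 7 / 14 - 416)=-27869 / 138337920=-0.00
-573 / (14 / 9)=-5157 / 14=-368.36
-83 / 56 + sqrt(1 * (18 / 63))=-83 / 56 + sqrt(14) / 7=-0.95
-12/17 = -0.71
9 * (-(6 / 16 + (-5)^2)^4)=-15283635129 / 4096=-3731356.23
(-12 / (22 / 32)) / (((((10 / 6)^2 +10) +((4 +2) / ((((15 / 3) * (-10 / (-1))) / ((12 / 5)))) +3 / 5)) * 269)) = -0.00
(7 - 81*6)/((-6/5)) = 2395/6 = 399.17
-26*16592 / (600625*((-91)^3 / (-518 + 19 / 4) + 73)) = -885647776 / 1900469395625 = -0.00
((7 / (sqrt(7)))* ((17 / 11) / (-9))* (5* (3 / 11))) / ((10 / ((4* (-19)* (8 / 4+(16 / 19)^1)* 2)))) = 1224* sqrt(7) / 121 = 26.76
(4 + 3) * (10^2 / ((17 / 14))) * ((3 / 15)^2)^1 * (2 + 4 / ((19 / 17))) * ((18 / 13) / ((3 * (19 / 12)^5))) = 62036803584 / 10397139701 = 5.97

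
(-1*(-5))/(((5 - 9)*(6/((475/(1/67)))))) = -159125/24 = -6630.21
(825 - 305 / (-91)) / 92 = 18845 / 2093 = 9.00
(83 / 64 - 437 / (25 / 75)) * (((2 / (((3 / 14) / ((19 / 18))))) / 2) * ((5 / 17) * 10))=-278704825 / 14688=-18975.00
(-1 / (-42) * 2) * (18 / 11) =6 / 77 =0.08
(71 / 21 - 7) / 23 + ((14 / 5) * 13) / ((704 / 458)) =9998357 / 425040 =23.52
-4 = -4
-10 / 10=-1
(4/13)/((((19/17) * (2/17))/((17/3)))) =9826/741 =13.26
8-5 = 3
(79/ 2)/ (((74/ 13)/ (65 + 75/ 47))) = 1607255/ 3478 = 462.12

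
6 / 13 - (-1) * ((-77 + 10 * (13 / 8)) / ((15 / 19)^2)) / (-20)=138711 / 26000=5.34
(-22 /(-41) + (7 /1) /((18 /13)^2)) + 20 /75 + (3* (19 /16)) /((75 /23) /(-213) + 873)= 1688678655317 /378749157120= 4.46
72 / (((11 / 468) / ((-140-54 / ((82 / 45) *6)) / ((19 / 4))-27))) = -137243808 / 779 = -176179.47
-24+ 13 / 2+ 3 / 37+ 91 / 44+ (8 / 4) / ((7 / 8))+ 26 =147407 / 11396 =12.93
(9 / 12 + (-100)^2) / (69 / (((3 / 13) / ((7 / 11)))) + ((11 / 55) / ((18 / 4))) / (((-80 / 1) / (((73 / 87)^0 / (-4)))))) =792059400 / 15069611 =52.56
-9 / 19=-0.47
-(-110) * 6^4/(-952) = -17820/119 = -149.75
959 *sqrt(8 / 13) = 752.30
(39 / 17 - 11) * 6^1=-888 / 17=-52.24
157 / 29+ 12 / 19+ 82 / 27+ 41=745076 / 14877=50.08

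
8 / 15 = 0.53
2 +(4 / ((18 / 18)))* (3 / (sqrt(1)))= 14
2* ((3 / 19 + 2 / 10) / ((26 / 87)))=2958 / 1235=2.40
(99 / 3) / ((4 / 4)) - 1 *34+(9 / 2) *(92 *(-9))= -3727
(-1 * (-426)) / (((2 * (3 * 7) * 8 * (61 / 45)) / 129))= 412155 / 3416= 120.65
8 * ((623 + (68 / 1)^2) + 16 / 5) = 210008 / 5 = 42001.60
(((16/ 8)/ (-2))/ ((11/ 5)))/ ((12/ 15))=-0.57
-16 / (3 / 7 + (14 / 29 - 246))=3248 / 49753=0.07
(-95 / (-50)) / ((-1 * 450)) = -19 / 4500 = -0.00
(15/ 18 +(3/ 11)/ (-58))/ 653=0.00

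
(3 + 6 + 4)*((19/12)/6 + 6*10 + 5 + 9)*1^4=69511/72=965.43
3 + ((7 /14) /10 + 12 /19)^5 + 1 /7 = 182475616797093 /55464617600000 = 3.29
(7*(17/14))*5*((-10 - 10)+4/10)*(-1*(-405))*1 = -337365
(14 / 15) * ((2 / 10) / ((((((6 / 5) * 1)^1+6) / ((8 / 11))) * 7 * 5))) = 4 / 7425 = 0.00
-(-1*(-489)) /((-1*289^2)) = 489 /83521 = 0.01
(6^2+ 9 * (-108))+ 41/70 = -65479/70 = -935.41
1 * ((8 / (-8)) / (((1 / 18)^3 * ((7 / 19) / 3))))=-332424 / 7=-47489.14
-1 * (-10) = 10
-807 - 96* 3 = -1095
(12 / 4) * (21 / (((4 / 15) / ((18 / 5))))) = 1701 / 2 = 850.50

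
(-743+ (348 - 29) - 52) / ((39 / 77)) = -36652 / 39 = -939.79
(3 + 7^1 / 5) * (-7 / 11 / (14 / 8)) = -8 / 5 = -1.60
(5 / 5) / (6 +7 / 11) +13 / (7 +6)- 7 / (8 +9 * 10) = 1103 / 1022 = 1.08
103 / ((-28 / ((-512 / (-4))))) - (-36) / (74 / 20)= -461.13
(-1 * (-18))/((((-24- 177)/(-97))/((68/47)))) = 39576/3149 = 12.57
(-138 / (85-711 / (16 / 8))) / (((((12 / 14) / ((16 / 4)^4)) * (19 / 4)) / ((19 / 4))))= 82432 / 541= 152.37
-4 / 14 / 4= -1 / 14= -0.07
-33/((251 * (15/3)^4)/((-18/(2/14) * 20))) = 16632/31375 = 0.53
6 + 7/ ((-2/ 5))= -23/ 2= -11.50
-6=-6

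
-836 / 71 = -11.77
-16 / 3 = -5.33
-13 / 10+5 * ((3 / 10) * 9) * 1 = 12.20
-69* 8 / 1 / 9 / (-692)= 0.09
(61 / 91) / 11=61 / 1001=0.06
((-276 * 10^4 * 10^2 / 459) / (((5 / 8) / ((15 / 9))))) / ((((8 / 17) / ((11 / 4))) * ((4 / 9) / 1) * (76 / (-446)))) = 7052375000 / 57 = 123725877.19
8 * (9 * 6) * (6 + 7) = 5616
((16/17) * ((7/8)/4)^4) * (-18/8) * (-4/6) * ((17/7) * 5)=0.04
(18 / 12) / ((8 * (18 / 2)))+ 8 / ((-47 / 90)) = -34513 / 2256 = -15.30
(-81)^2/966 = 2187/322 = 6.79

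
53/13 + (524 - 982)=-5901/13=-453.92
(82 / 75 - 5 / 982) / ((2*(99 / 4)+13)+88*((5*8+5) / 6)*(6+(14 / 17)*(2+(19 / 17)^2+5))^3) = 9504699713358053 / 12070773223788097429125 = 0.00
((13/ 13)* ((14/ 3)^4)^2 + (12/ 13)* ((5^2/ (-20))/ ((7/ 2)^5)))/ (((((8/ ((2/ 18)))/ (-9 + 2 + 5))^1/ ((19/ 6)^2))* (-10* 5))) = 3637600971192593/ 2902876888275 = 1253.10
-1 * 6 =-6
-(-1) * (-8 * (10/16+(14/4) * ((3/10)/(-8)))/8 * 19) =-1501/160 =-9.38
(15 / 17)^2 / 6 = 75 / 578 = 0.13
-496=-496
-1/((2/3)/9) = -27/2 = -13.50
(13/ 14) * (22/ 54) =143/ 378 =0.38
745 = 745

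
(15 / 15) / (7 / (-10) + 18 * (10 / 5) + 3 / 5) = 10 / 359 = 0.03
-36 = -36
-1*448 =-448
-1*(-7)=7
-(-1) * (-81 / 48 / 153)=-3 / 272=-0.01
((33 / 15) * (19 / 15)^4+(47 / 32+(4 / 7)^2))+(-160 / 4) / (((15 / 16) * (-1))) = 19894723483 / 396900000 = 50.13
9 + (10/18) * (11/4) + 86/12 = 637/36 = 17.69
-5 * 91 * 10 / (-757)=4550 / 757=6.01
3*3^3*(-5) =-405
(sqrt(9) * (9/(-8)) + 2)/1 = -11/8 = -1.38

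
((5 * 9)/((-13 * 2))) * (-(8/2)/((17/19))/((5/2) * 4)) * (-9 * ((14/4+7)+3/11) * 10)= -1823715/2431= -750.19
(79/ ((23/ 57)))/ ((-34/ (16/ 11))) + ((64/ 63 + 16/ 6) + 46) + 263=82455887/ 270963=304.31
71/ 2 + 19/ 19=73/ 2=36.50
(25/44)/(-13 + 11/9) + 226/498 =471007/1161336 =0.41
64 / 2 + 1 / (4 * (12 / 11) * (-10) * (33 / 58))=23011 / 720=31.96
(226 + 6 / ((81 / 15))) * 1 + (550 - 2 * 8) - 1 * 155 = 5455 / 9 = 606.11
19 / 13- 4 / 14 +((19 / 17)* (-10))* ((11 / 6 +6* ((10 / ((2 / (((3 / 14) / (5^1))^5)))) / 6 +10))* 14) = -15399559019063 / 1591863000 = -9673.92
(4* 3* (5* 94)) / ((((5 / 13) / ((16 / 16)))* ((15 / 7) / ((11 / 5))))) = 376376 / 25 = 15055.04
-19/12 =-1.58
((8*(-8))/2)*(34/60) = -272/15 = -18.13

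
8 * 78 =624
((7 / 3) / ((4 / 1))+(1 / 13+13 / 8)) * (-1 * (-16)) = 1426 / 39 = 36.56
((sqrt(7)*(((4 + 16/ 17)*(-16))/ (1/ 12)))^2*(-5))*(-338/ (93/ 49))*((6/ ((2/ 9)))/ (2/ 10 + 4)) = 323098597785600/ 8959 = 36064136375.22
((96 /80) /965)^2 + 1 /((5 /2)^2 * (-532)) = -926437 /3096323125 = -0.00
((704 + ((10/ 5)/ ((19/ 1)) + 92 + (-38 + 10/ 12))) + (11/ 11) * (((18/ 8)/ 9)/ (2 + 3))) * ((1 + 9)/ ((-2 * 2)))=-865247/ 456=-1897.47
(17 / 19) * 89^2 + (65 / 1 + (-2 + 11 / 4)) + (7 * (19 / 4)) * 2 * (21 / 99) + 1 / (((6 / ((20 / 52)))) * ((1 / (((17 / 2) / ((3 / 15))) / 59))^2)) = 1626853171643 / 226989048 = 7167.10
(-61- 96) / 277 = -0.57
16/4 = 4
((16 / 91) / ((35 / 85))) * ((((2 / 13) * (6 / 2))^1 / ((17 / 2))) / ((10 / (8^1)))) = 768 / 41405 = 0.02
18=18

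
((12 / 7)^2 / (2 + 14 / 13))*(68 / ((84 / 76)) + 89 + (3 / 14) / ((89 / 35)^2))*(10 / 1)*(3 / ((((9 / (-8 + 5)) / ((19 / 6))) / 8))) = -98973071912 / 2716903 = -36428.64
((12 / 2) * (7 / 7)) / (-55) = -6 / 55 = -0.11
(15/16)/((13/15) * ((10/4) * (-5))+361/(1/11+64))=-10575/58664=-0.18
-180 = -180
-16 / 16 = -1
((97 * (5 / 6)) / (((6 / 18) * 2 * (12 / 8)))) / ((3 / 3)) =485 / 6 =80.83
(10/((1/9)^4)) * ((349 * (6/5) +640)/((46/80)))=120813683.48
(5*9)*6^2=1620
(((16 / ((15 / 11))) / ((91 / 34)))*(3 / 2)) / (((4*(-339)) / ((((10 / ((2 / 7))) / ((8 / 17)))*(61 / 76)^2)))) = -11829059 / 50909664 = -0.23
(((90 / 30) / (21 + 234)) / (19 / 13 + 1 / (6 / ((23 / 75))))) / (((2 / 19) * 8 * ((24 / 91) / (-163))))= -54956265 / 9627712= -5.71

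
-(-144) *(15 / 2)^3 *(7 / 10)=42525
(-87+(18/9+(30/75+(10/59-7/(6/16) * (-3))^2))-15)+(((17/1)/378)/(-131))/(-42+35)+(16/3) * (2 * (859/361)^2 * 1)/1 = 2449740515863067137/786229920095130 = 3115.81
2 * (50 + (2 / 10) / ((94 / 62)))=23562 / 235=100.26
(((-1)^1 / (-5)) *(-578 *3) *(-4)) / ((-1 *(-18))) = 1156 / 15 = 77.07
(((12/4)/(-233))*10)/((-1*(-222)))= -5/8621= -0.00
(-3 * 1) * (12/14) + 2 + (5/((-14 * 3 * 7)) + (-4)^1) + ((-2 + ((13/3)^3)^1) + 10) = 224333/2646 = 84.78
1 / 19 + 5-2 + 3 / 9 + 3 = 6.39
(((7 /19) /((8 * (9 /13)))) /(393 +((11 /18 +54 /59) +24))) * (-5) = -5369 /6756020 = -0.00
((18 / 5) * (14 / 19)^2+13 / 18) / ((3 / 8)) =347876 / 48735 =7.14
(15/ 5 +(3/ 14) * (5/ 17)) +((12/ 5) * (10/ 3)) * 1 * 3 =6441/ 238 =27.06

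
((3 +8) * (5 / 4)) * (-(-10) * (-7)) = -1925 / 2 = -962.50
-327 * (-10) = 3270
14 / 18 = 7 / 9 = 0.78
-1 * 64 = -64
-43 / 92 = -0.47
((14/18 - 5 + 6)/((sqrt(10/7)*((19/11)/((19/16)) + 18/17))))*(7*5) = 5236*sqrt(70)/2115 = 20.71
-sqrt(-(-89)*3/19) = -sqrt(5073)/19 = -3.75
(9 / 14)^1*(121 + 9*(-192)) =-14463 / 14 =-1033.07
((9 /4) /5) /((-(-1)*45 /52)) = 13 /25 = 0.52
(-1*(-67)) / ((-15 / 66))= -1474 / 5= -294.80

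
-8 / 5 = -1.60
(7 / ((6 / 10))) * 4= 140 / 3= 46.67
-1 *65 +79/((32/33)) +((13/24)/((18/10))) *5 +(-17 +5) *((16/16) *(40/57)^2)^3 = 16.54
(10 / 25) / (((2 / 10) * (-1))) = -2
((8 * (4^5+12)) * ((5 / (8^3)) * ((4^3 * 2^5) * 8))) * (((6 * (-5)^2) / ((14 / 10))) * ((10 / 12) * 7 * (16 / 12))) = 3315200000 / 3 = 1105066666.67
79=79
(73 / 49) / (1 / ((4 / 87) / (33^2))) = 292 / 4642407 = 0.00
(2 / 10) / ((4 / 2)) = 1 / 10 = 0.10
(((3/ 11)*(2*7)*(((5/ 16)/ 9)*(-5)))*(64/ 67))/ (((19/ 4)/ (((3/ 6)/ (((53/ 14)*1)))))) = -39200/ 2226477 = -0.02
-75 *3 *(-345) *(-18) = -1397250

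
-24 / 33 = -8 / 11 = -0.73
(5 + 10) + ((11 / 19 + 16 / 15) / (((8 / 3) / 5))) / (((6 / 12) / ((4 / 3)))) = 1324 / 57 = 23.23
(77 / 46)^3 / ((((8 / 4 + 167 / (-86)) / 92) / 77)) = 571486.11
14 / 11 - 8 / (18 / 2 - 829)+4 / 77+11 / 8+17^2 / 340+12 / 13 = 1471733 / 328328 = 4.48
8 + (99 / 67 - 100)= -6065 / 67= -90.52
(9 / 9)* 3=3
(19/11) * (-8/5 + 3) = 133/55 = 2.42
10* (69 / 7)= 690 / 7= 98.57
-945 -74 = -1019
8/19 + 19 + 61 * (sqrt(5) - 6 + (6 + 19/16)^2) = 61 * sqrt(5) + 13642015/4864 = 2941.09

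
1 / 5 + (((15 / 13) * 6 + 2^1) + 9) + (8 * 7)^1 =4818 / 65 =74.12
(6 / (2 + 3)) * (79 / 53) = 474 / 265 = 1.79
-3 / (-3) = 1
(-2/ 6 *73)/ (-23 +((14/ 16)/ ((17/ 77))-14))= 9928/ 13479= 0.74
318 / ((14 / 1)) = 159 / 7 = 22.71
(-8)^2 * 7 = 448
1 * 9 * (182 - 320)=-1242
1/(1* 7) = 1/7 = 0.14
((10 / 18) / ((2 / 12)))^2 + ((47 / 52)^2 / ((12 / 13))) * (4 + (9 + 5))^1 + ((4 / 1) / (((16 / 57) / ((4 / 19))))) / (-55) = 5557133 / 205920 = 26.99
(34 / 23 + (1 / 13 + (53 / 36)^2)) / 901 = 1442531 / 349141104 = 0.00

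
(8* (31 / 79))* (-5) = -1240 / 79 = -15.70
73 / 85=0.86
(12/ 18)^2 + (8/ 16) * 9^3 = 6569/ 18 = 364.94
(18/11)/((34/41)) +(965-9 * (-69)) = 296951/187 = 1587.97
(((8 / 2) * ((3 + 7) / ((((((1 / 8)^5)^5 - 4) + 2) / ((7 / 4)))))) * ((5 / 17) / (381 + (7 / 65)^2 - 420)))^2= 31209647597146423249724680829670382795643026407424000000 / 447694221701295802060830403947586280397876194463180329889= 0.07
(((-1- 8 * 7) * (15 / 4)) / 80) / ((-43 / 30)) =2565 / 1376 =1.86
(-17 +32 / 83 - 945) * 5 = -4808.07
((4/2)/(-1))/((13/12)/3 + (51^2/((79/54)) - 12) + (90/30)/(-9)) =-5688/5022295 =-0.00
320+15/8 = 2575/8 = 321.88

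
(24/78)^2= 16/169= 0.09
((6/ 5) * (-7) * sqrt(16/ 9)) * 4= -44.80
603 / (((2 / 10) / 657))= 1980855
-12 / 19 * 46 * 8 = -4416 / 19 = -232.42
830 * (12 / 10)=996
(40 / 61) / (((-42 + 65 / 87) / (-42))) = 146160 / 218929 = 0.67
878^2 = 770884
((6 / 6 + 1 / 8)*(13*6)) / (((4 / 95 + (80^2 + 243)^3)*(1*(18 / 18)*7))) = 0.00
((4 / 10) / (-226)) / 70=-1 / 39550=-0.00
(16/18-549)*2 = -9866/9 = -1096.22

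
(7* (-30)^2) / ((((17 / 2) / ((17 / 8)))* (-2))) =-1575 / 2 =-787.50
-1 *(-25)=25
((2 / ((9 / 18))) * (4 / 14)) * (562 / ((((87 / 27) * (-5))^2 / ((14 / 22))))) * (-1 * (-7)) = 2549232 / 231275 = 11.02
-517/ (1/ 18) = -9306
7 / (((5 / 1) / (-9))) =-63 / 5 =-12.60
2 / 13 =0.15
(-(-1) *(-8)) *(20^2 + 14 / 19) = -60912 / 19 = -3205.89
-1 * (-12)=12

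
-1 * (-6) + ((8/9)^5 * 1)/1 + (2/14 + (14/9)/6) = 2875646/413343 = 6.96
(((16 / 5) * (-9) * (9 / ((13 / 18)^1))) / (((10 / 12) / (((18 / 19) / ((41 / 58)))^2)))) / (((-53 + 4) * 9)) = 16950684672 / 9663942925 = 1.75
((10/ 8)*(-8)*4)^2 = 1600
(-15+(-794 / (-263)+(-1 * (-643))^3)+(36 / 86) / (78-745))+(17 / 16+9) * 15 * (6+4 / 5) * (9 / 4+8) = 64172668859928245 / 241379296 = 265858215.36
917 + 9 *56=1421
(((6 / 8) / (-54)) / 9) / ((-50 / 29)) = 29 / 32400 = 0.00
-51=-51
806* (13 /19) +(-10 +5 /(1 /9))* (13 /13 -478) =-306727 /19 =-16143.53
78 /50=39 /25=1.56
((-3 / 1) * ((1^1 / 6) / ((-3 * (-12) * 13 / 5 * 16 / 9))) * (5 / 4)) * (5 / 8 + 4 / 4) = -25 / 4096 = -0.01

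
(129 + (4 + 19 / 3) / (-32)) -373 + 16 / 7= -162649 / 672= -242.04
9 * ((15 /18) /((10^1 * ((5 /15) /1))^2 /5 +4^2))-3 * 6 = -5769 /328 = -17.59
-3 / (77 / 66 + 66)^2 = -108 / 162409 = -0.00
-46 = -46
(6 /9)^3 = 8 /27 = 0.30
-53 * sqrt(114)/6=-94.31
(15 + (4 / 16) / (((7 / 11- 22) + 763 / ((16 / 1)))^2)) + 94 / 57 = 20370431269 / 1223487273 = 16.65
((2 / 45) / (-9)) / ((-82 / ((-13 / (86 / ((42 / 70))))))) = -13 / 2380050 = -0.00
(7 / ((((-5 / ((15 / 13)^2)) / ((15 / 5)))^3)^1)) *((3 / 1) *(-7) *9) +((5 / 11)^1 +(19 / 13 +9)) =36385425748 / 53094899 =685.29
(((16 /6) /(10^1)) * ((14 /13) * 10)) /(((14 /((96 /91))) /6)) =1536 /1183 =1.30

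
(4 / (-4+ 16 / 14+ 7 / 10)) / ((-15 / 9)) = 168 / 151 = 1.11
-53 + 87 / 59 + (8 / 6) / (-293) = -2672396 / 51861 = -51.53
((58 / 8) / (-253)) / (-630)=29 / 637560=0.00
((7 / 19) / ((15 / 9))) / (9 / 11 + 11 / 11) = 231 / 1900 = 0.12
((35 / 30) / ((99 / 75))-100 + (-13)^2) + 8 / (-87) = 69.79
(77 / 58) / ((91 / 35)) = 385 / 754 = 0.51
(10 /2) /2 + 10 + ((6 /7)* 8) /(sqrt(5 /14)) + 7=48* sqrt(70) /35 + 39 /2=30.97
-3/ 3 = -1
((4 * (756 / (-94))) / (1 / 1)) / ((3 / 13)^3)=-123032 / 47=-2617.70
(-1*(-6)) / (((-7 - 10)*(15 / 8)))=-16 / 85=-0.19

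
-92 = -92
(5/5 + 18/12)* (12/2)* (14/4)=105/2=52.50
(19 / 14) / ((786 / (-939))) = -5947 / 3668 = -1.62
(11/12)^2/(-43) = -121/6192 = -0.02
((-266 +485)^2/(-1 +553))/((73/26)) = 2847/92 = 30.95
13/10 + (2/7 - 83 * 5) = -28939/70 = -413.41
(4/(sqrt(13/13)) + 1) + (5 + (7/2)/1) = 27/2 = 13.50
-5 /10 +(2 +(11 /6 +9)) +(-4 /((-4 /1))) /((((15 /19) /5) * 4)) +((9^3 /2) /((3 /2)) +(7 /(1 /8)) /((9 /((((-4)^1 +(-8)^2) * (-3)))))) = -10357 /12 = -863.08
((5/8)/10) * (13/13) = 1/16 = 0.06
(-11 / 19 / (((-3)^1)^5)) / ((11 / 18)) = 2 / 513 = 0.00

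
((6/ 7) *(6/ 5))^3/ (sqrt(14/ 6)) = 46656 *sqrt(21)/ 300125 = 0.71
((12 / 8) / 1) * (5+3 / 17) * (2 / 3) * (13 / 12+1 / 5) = 1694 / 255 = 6.64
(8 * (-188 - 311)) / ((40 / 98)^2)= -1198099 / 50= -23961.98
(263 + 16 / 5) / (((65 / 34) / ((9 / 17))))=23958 / 325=73.72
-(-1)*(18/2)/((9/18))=18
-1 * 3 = -3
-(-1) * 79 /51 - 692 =-35213 /51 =-690.45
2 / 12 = 1 / 6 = 0.17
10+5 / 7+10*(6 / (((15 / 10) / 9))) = 2595 / 7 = 370.71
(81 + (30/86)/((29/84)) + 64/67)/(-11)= -6931697/919039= -7.54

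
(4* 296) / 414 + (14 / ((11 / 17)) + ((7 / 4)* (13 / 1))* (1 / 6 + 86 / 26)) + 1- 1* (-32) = 136.54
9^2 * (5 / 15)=27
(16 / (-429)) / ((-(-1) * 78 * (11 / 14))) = -112 / 184041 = -0.00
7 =7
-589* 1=-589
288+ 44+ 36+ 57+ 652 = 1077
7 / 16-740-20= -12153 / 16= -759.56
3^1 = 3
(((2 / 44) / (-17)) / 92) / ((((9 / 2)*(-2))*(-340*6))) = -1 / 631730880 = -0.00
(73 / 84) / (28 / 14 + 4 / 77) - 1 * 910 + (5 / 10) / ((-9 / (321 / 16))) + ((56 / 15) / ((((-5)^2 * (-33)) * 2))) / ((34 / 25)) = -910.69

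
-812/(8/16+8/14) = -11368/15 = -757.87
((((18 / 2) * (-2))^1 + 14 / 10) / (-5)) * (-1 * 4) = -13.28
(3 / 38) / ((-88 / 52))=-39 / 836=-0.05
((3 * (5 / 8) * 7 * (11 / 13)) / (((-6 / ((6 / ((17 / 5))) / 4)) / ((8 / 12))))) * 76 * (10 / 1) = -182875 / 442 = -413.74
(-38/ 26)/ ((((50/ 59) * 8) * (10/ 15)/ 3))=-10089/ 10400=-0.97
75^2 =5625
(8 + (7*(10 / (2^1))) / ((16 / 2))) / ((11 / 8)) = 9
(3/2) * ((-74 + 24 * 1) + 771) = 2163/2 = 1081.50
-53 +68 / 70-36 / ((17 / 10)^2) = -652269 / 10115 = -64.49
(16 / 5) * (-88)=-1408 / 5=-281.60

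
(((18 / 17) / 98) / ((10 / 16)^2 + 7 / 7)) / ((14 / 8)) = 2304 / 518959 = 0.00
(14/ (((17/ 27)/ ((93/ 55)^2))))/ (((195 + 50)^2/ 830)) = 77529636/ 88193875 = 0.88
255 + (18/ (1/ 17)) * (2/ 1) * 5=3315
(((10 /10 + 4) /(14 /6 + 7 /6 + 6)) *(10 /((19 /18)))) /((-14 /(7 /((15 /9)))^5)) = -465.46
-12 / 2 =-6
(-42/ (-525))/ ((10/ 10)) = 0.08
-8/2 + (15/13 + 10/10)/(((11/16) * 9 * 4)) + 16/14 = -24956/9009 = -2.77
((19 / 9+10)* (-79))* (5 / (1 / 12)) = -172220 / 3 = -57406.67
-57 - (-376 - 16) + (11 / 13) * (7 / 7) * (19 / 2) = 343.04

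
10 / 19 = 0.53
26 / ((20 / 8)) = 52 / 5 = 10.40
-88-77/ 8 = -97.62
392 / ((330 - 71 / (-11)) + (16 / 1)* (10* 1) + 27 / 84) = 120736 / 153007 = 0.79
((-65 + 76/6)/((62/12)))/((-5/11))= 3454/155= 22.28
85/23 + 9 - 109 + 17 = -1824/23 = -79.30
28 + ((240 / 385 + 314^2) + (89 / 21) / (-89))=3254611 / 33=98624.58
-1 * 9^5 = -59049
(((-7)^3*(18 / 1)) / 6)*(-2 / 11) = 2058 / 11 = 187.09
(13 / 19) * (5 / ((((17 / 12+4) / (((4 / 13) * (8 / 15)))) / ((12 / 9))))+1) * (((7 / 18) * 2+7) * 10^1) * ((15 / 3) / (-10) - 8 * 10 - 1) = -34766270 / 6669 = -5213.12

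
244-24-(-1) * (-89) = 131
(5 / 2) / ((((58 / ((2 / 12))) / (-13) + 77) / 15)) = 975 / 1306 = 0.75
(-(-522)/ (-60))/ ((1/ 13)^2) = -14703/ 10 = -1470.30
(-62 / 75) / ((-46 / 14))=434 / 1725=0.25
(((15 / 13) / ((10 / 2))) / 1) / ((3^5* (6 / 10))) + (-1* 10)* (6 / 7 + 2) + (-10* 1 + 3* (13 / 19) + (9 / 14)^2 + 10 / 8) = -205012949 / 5882058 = -34.85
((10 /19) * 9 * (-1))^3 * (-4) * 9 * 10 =262440000 /6859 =38262.14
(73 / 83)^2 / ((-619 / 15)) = -0.02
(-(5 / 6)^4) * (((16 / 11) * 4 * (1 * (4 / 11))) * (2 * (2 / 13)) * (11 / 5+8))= -136000 / 42471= -3.20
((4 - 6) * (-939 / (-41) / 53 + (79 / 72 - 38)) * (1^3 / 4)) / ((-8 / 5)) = -28530265 / 2503296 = -11.40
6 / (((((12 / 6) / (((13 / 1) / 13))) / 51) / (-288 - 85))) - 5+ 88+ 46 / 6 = -170935 / 3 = -56978.33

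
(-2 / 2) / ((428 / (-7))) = 7 / 428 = 0.02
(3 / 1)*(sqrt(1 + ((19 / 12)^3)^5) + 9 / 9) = 3 + sqrt(45589602154348154001) / 71663616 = 97.22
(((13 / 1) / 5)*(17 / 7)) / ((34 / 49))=91 / 10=9.10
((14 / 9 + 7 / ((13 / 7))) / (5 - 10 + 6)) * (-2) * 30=-319.49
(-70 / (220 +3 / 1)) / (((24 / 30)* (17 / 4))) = -0.09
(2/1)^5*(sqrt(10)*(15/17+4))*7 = 18592*sqrt(10)/17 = 3458.42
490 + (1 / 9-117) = 3358 / 9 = 373.11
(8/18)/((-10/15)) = -2/3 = -0.67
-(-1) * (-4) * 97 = -388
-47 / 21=-2.24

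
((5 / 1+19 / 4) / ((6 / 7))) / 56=13 / 64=0.20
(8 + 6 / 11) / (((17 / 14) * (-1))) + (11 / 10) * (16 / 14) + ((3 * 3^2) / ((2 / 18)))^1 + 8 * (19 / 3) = 5652649 / 19635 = 287.89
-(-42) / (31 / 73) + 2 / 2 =3097 / 31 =99.90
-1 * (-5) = 5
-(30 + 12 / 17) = -522 / 17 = -30.71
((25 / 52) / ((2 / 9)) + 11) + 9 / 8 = 14.29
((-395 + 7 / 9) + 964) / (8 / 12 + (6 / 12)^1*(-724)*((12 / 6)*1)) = -0.79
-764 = -764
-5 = -5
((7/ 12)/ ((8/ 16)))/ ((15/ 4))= 14/ 45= 0.31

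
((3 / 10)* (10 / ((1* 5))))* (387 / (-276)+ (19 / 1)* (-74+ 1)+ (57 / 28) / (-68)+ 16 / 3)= -36341197 / 43792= -829.86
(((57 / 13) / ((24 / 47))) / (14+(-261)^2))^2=797449 / 50211962881600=0.00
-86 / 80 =-43 / 40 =-1.08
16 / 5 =3.20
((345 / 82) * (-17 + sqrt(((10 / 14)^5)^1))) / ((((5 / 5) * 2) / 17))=-99705 / 164 + 146625 * sqrt(35) / 56252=-592.54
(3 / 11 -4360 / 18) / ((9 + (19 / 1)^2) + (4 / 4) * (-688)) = 23953 / 31482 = 0.76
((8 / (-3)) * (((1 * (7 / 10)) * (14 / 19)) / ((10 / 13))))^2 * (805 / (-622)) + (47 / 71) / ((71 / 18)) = -2527726285102 / 636702874875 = -3.97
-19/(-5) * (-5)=-19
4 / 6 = 0.67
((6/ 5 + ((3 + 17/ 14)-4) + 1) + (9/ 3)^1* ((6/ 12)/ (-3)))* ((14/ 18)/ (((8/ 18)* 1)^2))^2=29.68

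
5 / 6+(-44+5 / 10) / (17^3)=12152 / 14739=0.82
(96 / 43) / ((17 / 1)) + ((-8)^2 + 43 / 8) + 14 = 488345 / 5848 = 83.51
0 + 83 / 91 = 83 / 91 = 0.91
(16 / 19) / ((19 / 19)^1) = 16 / 19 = 0.84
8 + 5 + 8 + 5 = 26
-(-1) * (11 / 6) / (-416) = -11 / 2496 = -0.00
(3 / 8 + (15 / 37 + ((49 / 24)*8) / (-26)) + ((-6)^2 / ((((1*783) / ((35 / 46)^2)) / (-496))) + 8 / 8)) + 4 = -1425608143 / 177096504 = -8.05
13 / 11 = 1.18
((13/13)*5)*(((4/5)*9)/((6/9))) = 54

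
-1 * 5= -5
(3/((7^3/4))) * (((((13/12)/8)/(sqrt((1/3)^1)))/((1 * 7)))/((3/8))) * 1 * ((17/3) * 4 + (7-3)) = 1040 * sqrt(3)/21609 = 0.08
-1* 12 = -12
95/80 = 19/16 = 1.19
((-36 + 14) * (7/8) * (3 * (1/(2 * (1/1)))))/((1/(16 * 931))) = -430122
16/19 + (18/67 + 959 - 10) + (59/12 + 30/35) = 102214649/106932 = 955.88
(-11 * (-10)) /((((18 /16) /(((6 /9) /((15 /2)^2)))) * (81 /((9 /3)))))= 1408 /32805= 0.04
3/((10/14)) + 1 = 26/5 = 5.20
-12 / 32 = -3 / 8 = -0.38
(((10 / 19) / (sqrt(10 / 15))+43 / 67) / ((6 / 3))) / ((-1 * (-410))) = 43 / 54940+sqrt(6) / 3116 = 0.00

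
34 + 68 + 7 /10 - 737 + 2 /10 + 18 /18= -6331 /10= -633.10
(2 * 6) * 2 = 24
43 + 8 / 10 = 219 / 5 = 43.80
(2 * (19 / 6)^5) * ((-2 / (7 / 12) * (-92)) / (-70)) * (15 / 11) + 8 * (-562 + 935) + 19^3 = 86294902 / 14553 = 5929.70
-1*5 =-5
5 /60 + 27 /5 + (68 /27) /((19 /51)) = 12.24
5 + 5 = 10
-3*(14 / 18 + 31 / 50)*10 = -629 / 15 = -41.93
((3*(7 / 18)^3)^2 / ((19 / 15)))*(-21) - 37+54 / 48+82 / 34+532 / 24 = -1602143371 / 135628992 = -11.81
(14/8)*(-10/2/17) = -35/68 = -0.51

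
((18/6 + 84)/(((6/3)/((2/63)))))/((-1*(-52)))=29/1092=0.03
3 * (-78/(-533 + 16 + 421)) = 39/16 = 2.44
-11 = -11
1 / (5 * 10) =1 / 50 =0.02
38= 38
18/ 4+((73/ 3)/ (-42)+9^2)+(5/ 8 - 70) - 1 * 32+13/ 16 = -15767/ 1008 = -15.64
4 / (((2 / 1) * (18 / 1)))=1 / 9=0.11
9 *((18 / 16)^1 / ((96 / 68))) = 459 / 64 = 7.17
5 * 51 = 255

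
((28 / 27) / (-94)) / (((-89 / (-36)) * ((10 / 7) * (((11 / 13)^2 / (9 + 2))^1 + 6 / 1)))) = -33124 / 64313625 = -0.00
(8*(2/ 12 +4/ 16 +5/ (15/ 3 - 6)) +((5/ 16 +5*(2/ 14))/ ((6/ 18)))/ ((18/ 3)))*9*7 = -72885/ 32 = -2277.66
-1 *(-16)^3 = 4096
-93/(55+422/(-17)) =-527/171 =-3.08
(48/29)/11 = 48/319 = 0.15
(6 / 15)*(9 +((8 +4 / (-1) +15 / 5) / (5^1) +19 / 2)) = 199 / 25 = 7.96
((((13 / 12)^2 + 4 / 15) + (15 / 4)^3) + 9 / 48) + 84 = 398483 / 2880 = 138.36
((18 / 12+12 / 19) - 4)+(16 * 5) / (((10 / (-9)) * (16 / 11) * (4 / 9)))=-17213 / 152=-113.24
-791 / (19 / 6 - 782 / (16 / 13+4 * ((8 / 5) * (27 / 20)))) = 3806292 / 365987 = 10.40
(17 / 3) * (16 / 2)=136 / 3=45.33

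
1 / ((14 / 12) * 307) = 6 / 2149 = 0.00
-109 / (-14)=109 / 14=7.79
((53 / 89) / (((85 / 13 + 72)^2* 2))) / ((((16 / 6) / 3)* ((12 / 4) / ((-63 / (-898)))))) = 1692873 / 1333023513632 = 0.00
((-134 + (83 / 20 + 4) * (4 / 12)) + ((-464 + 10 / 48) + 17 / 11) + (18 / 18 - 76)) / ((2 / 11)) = -294153 / 80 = -3676.91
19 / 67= 0.28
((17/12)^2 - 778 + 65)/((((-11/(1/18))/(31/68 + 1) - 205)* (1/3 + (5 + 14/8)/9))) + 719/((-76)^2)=157403033/76815024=2.05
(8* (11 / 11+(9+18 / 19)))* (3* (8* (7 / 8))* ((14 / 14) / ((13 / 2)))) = 5376 / 19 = 282.95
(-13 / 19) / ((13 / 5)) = -5 / 19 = -0.26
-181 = -181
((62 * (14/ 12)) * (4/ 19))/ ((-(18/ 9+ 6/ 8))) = -3472/ 627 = -5.54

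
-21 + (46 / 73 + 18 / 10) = -6778 / 365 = -18.57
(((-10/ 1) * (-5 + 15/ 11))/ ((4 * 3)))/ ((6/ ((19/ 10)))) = 0.96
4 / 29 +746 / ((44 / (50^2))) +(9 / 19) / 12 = 42386.54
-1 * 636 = -636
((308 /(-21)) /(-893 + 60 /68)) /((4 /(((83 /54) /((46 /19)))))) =294899 /113017032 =0.00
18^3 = 5832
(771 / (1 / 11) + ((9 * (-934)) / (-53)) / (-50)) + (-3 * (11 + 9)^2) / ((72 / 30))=10570622 / 1325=7977.83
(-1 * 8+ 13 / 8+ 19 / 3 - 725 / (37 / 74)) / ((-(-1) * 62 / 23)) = -800423 / 1488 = -537.92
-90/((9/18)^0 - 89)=45/44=1.02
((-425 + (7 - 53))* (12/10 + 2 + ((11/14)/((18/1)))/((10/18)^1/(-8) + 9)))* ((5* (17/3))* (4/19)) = -770017176/85519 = -9004.05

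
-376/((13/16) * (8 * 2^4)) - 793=-10356/13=-796.62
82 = 82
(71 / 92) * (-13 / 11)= -923 / 1012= -0.91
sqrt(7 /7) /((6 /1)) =1 /6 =0.17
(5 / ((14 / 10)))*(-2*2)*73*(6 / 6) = -7300 / 7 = -1042.86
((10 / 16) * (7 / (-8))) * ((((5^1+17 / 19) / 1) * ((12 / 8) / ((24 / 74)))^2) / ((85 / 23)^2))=-35485849 / 7028480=-5.05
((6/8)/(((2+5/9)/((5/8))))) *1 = 135/736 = 0.18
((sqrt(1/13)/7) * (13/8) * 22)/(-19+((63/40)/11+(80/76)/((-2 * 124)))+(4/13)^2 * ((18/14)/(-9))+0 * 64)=-120444610 * sqrt(13)/5786689599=-0.08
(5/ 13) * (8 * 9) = 360/ 13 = 27.69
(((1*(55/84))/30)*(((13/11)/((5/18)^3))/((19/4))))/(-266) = -0.00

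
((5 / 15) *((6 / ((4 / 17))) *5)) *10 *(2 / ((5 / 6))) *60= 61200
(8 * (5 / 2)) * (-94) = -1880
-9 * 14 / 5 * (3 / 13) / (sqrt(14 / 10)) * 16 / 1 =-864 * sqrt(35) / 65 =-78.64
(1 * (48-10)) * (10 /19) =20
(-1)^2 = 1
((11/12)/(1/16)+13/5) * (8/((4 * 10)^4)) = 259/4800000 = 0.00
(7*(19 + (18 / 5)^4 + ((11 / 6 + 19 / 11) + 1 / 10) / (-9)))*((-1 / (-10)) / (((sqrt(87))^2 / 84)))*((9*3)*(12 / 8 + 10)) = 39027161369 / 996875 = 39149.50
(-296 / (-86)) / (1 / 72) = 10656 / 43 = 247.81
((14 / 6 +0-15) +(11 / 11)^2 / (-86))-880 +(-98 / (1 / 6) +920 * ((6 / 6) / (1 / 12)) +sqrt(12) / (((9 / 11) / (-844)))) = 2466305 / 258-18568 * sqrt(3) / 9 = 5985.91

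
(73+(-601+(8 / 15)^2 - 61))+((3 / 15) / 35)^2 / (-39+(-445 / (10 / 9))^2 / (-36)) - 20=-4021787860523 / 6607006875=-608.72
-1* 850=-850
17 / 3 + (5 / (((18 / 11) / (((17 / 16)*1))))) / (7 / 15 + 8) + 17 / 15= 437903 / 60960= 7.18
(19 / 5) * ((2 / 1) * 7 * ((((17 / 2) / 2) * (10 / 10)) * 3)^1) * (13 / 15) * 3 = 88179 / 50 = 1763.58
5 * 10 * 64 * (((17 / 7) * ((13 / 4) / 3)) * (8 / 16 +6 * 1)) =1149200 / 21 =54723.81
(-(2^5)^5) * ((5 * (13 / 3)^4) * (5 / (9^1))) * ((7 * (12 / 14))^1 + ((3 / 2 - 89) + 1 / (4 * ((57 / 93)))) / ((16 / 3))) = 1567423293030400 / 4617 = 339489558811.00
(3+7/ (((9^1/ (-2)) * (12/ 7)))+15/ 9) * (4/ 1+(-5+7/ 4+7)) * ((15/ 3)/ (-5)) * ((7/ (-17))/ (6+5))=44051/ 40392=1.09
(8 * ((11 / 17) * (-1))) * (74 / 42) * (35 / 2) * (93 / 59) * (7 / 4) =-441595 / 1003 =-440.27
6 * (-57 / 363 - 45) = -32784 / 121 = -270.94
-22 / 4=-11 / 2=-5.50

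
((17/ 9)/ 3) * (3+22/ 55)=289/ 135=2.14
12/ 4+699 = 702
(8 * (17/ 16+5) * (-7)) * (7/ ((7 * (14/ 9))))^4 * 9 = -5727753/ 10976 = -521.84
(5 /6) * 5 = 25 /6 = 4.17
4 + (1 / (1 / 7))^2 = 53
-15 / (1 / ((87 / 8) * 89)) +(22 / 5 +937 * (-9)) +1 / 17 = -15603733 / 680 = -22946.67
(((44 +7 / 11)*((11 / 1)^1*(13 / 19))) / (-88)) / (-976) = 6383 / 1631872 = 0.00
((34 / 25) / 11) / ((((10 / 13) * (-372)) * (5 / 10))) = -221 / 255750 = -0.00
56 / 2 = 28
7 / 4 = 1.75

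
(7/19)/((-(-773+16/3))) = 0.00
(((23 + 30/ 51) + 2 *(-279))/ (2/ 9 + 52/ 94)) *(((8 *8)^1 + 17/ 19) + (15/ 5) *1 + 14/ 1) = -56441.50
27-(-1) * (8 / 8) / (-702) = 18953 / 702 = 27.00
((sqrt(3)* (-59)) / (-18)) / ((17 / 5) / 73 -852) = -21535* sqrt(3) / 5597334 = -0.01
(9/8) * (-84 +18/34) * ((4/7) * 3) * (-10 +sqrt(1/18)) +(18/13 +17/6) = 14981221/9282- 12771 * sqrt(2)/476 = 1576.06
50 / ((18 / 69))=575 / 3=191.67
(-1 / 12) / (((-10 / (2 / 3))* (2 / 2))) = 1 / 180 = 0.01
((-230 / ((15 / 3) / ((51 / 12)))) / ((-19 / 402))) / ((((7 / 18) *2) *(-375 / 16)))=-3772368 / 16625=-226.91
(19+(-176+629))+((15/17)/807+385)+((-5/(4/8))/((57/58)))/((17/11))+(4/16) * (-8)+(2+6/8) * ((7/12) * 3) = 3558458417/4170576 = 853.23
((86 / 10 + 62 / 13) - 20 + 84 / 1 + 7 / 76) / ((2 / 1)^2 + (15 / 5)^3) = 382659 / 153140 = 2.50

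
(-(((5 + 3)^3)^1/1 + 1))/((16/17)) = -8721/16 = -545.06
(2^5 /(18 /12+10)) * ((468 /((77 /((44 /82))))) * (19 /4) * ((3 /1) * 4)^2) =40974336 /6601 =6207.29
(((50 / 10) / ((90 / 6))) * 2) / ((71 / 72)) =48 / 71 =0.68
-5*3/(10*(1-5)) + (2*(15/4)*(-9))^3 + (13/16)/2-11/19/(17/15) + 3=-3178770697/10336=-307543.60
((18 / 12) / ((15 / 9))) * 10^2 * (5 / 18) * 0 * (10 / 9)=0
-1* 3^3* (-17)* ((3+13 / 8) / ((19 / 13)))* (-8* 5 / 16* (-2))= 7262.47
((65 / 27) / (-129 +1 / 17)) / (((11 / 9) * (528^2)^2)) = -1105 / 5621991437500416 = -0.00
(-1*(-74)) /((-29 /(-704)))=52096 /29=1796.41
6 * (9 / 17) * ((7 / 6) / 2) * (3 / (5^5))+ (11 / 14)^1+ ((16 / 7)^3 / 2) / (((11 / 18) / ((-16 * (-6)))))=938.75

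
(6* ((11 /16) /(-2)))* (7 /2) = -231 /32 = -7.22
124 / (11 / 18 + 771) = 2232 / 13889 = 0.16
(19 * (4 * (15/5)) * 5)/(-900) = -19/15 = -1.27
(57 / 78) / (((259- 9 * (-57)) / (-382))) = -3629 / 10036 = -0.36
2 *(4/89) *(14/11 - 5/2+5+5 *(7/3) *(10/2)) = 16396/2937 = 5.58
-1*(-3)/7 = 3/7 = 0.43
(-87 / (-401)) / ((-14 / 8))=-348 / 2807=-0.12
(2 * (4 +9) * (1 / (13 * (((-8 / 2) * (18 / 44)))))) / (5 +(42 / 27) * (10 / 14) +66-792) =0.00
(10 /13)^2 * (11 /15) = 220 /507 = 0.43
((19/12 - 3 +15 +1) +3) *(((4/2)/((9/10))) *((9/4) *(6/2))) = 1055/4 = 263.75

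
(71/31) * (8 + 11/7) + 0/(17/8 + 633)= 4757/217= 21.92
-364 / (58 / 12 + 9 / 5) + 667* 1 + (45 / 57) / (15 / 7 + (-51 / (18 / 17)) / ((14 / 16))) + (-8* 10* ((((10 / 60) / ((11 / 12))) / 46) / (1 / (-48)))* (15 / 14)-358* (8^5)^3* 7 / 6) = -29815870138917183743596940 / 2028933753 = -14695339409101536.96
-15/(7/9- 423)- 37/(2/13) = -240.46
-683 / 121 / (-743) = 683 / 89903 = 0.01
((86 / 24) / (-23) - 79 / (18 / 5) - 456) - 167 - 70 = -592103 / 828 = -715.10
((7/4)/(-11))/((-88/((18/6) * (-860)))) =-4515/968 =-4.66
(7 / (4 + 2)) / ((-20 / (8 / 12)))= -0.04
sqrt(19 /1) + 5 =sqrt(19) + 5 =9.36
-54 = -54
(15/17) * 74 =1110/17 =65.29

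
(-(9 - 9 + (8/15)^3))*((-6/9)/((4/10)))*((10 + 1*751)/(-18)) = -10.69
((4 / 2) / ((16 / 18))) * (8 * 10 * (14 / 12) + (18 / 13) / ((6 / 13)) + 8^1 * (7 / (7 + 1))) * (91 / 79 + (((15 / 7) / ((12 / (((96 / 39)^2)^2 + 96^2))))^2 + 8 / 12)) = 4008532540673001299845 / 6315387241982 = 634724742.46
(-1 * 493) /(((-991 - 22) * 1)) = 493 /1013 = 0.49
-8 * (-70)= 560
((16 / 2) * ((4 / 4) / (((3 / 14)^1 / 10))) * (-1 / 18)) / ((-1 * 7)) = 80 / 27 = 2.96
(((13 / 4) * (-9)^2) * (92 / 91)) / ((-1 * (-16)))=1863 / 112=16.63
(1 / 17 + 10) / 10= 171 / 170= 1.01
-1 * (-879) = 879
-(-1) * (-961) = -961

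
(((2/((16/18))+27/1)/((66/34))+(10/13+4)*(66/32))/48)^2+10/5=760265841/335036416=2.27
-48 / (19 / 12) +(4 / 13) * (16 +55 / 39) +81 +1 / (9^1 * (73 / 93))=39508226 / 703209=56.18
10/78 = 5/39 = 0.13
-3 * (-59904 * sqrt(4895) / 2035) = 179712 * sqrt(4895) / 2035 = 6178.58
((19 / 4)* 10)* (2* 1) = 95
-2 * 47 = -94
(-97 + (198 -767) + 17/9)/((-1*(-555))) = -5977/4995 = -1.20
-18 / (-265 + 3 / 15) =45 / 662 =0.07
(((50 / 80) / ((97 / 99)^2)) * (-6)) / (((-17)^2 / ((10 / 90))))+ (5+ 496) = 5449262469 / 10876804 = 501.00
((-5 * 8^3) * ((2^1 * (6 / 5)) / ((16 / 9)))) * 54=-186624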